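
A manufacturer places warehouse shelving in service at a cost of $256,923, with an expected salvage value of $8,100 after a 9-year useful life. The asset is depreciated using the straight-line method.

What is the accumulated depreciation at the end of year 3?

$82,941

Depreciable base = $256,923 − $8,100 = $248,823.
Annual expense = $248,823 / 9 = $27,647.
End of year 1: book value $229,276.
End of year 2: book value $201,629.
End of year 3: book value $173,982.
Accumulated through year 3 = $256,923 − $173,982 = $82,941.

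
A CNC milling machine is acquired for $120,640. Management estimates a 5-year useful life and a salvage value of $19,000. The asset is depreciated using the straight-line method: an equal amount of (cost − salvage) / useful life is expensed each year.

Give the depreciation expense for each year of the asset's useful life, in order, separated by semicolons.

Depreciable base = $120,640 − $19,000 = $101,640.
Annual expense = $101,640 / 5 = $20,328.
End of year 1: book value $100,312.
End of year 2: book value $79,984.
End of year 3: book value $59,656.
End of year 4: book value $39,328.
End of year 5: book value $19,000.

$20,328; $20,328; $20,328; $20,328; $20,328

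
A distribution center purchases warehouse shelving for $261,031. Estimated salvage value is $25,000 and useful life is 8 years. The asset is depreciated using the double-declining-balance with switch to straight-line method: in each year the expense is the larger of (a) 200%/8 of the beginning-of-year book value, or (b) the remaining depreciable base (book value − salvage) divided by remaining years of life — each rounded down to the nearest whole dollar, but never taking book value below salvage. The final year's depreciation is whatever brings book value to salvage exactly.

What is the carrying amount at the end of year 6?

$46,459

Depreciable base = $261,031 − $25,000 = $236,031.
Year 1: DB = ⌊$261,031 × 200%/8⌋ = $65,257; SL = ⌊$236,031/8⌋ = $29,503 → take DB $65,257. Book value $195,774.
Year 2: DB = ⌊$195,774 × 200%/8⌋ = $48,943; SL = ⌊$170,774/7⌋ = $24,396 → take DB $48,943. Book value $146,831.
Year 3: DB = ⌊$146,831 × 200%/8⌋ = $36,707; SL = ⌊$121,831/6⌋ = $20,305 → take DB $36,707. Book value $110,124.
Year 4: DB = ⌊$110,124 × 200%/8⌋ = $27,531; SL = ⌊$85,124/5⌋ = $17,024 → take DB $27,531. Book value $82,593.
Year 5: DB = ⌊$82,593 × 200%/8⌋ = $20,648; SL = ⌊$57,593/4⌋ = $14,398 → take DB $20,648. Book value $61,945.
Year 6: DB = ⌊$61,945 × 200%/8⌋ = $15,486; SL = ⌊$36,945/3⌋ = $12,315 → take DB $15,486. Book value $46,459.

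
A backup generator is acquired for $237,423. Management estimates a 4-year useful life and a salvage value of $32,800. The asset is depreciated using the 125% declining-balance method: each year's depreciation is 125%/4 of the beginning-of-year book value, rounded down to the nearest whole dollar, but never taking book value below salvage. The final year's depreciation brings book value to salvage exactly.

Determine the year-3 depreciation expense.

$35,068

Depreciable base = $237,423 − $32,800 = $204,623.
Year 1: ⌊$237,423 × 125%/4⌋ = $74,194. Book value $163,229.
Year 2: ⌊$163,229 × 125%/4⌋ = $51,009. Book value $112,220.
Year 3: ⌊$112,220 × 125%/4⌋ = $35,068. Book value $77,152.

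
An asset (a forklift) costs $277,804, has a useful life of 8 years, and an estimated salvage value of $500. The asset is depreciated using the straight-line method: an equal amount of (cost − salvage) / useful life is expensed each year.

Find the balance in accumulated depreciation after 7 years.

Depreciable base = $277,804 − $500 = $277,304.
Annual expense = $277,304 / 8 = $34,663.
End of year 1: book value $243,141.
End of year 2: book value $208,478.
End of year 3: book value $173,815.
End of year 4: book value $139,152.
End of year 5: book value $104,489.
End of year 6: book value $69,826.
End of year 7: book value $35,163.
Accumulated through year 7 = $277,804 − $35,163 = $242,641.

$242,641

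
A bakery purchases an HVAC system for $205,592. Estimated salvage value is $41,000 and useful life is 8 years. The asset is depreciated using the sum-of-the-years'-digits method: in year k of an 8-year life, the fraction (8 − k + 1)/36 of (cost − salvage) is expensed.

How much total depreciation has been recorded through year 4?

Depreciable base = $205,592 − $41,000 = $164,592.
Sum of the years' digits = 8+7+6+5+4+3+2+1 = 36.
Year 1: $164,592 × 8/36 = $36,576. Book value $169,016.
Year 2: $164,592 × 7/36 = $32,004. Book value $137,012.
Year 3: $164,592 × 6/36 = $27,432. Book value $109,580.
Year 4: $164,592 × 5/36 = $22,860. Book value $86,720.
Accumulated through year 4 = $205,592 − $86,720 = $118,872.

$118,872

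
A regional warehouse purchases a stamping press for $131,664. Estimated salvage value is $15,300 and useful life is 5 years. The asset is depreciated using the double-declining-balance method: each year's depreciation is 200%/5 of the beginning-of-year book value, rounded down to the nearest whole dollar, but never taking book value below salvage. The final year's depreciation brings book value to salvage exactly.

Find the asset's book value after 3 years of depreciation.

Depreciable base = $131,664 − $15,300 = $116,364.
Year 1: ⌊$131,664 × 200%/5⌋ = $52,665. Book value $78,999.
Year 2: ⌊$78,999 × 200%/5⌋ = $31,599. Book value $47,400.
Year 3: ⌊$47,400 × 200%/5⌋ = $18,960. Book value $28,440.

$28,440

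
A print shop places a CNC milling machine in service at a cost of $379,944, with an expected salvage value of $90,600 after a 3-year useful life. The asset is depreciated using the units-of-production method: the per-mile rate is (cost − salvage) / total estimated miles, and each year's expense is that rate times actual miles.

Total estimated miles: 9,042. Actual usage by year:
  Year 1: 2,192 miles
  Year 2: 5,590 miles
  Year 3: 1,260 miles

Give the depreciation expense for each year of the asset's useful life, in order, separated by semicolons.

$70,144; $178,880; $40,320

Depreciable base = $379,944 − $90,600 = $289,344.
Rate = $289,344 / 9,042 miles = $32 per mile.
Year 1: 2,192 × $32 = $70,144. Book value $309,800.
Year 2: 5,590 × $32 = $178,880. Book value $130,920.
Year 3: 1,260 × $32 = $40,320. Book value $90,600.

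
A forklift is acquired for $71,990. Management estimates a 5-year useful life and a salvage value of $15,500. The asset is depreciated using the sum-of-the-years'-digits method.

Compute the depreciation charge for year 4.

$7,532

Depreciable base = $71,990 − $15,500 = $56,490.
Sum of the years' digits = 5+4+3+2+1 = 15.
Year 1: $56,490 × 5/15 = $18,830. Book value $53,160.
Year 2: $56,490 × 4/15 = $15,064. Book value $38,096.
Year 3: $56,490 × 3/15 = $11,298. Book value $26,798.
Year 4: $56,490 × 2/15 = $7,532. Book value $19,266.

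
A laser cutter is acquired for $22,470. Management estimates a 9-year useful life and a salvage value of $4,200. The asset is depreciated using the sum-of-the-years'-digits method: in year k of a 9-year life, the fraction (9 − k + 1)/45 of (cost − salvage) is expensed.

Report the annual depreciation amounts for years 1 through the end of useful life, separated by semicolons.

$3,654; $3,248; $2,842; $2,436; $2,030; $1,624; $1,218; $812; $406

Depreciable base = $22,470 − $4,200 = $18,270.
Sum of the years' digits = 9+8+7+6+5+4+3+2+1 = 45.
Year 1: $18,270 × 9/45 = $3,654. Book value $18,816.
Year 2: $18,270 × 8/45 = $3,248. Book value $15,568.
Year 3: $18,270 × 7/45 = $2,842. Book value $12,726.
Year 4: $18,270 × 6/45 = $2,436. Book value $10,290.
Year 5: $18,270 × 5/45 = $2,030. Book value $8,260.
Year 6: $18,270 × 4/45 = $1,624. Book value $6,636.
Year 7: $18,270 × 3/45 = $1,218. Book value $5,418.
Year 8: $18,270 × 2/45 = $812. Book value $4,606.
Year 9: $18,270 × 1/45 = $406. Book value $4,200.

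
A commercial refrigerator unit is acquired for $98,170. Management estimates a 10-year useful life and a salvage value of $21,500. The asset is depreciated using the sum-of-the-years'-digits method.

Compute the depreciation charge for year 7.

Depreciable base = $98,170 − $21,500 = $76,670.
Sum of the years' digits = 10+9+8+7+6+5+4+3+2+1 = 55.
Year 1: $76,670 × 10/55 = $13,940. Book value $84,230.
Year 2: $76,670 × 9/55 = $12,546. Book value $71,684.
Year 3: $76,670 × 8/55 = $11,152. Book value $60,532.
Year 4: $76,670 × 7/55 = $9,758. Book value $50,774.
Year 5: $76,670 × 6/55 = $8,364. Book value $42,410.
Year 6: $76,670 × 5/55 = $6,970. Book value $35,440.
Year 7: $76,670 × 4/55 = $5,576. Book value $29,864.

$5,576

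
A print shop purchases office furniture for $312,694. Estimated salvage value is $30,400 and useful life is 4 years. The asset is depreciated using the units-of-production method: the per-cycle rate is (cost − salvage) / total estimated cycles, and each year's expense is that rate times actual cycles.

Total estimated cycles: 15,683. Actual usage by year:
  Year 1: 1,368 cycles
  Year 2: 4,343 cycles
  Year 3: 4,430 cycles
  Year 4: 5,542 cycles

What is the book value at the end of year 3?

Depreciable base = $312,694 − $30,400 = $282,294.
Rate = $282,294 / 15,683 cycles = $18 per cycle.
Year 1: 1,368 × $18 = $24,624. Book value $288,070.
Year 2: 4,343 × $18 = $78,174. Book value $209,896.
Year 3: 4,430 × $18 = $79,740. Book value $130,156.

$130,156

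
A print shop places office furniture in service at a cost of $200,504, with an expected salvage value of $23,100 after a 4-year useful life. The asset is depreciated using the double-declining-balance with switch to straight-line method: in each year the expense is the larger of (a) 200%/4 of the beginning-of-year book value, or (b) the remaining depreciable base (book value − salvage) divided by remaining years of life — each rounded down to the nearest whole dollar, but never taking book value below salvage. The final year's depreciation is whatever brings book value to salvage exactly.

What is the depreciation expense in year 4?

$1,963

Depreciable base = $200,504 − $23,100 = $177,404.
Year 1: DB = ⌊$200,504 × 200%/4⌋ = $100,252; SL = ⌊$177,404/4⌋ = $44,351 → take DB $100,252. Book value $100,252.
Year 2: DB = ⌊$100,252 × 200%/4⌋ = $50,126; SL = ⌊$77,152/3⌋ = $25,717 → take DB $50,126. Book value $50,126.
Year 3: DB = ⌊$50,126 × 200%/4⌋ = $25,063; SL = ⌊$27,026/2⌋ = $13,513 → take DB $25,063. Book value $25,063.
Year 4 (final): $25,063 − $23,100 = $1,963. Book value $23,100.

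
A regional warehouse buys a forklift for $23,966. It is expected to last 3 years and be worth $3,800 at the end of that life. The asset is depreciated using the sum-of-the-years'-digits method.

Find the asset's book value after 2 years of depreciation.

$7,161

Depreciable base = $23,966 − $3,800 = $20,166.
Sum of the years' digits = 3+2+1 = 6.
Year 1: $20,166 × 3/6 = $10,083. Book value $13,883.
Year 2: $20,166 × 2/6 = $6,722. Book value $7,161.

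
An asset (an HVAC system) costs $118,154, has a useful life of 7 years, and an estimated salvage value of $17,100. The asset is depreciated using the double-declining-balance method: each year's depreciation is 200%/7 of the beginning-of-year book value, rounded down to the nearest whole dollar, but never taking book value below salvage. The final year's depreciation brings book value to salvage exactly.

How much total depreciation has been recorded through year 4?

$87,396

Depreciable base = $118,154 − $17,100 = $101,054.
Year 1: ⌊$118,154 × 200%/7⌋ = $33,758. Book value $84,396.
Year 2: ⌊$84,396 × 200%/7⌋ = $24,113. Book value $60,283.
Year 3: ⌊$60,283 × 200%/7⌋ = $17,223. Book value $43,060.
Year 4: ⌊$43,060 × 200%/7⌋ = $12,302. Book value $30,758.
Accumulated through year 4 = $118,154 − $30,758 = $87,396.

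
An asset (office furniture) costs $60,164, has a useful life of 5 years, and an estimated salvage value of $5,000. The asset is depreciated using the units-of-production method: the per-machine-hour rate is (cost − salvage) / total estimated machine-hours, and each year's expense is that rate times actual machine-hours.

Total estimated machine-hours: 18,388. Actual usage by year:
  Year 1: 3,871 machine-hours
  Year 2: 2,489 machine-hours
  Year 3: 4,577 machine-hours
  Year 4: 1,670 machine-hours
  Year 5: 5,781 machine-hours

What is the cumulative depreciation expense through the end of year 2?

$19,080

Depreciable base = $60,164 − $5,000 = $55,164.
Rate = $55,164 / 18,388 machine-hours = $3 per machine-hour.
Year 1: 3,871 × $3 = $11,613. Book value $48,551.
Year 2: 2,489 × $3 = $7,467. Book value $41,084.
Accumulated through year 2 = $60,164 − $41,084 = $19,080.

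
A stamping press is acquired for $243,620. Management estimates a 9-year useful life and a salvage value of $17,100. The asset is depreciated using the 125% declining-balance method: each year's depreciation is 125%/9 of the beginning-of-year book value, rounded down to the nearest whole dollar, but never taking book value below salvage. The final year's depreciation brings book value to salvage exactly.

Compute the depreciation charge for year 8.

$11,879

Depreciable base = $243,620 − $17,100 = $226,520.
Year 1: ⌊$243,620 × 125%/9⌋ = $33,836. Book value $209,784.
Year 2: ⌊$209,784 × 125%/9⌋ = $29,136. Book value $180,648.
Year 3: ⌊$180,648 × 125%/9⌋ = $25,090. Book value $155,558.
Year 4: ⌊$155,558 × 125%/9⌋ = $21,605. Book value $133,953.
Year 5: ⌊$133,953 × 125%/9⌋ = $18,604. Book value $115,349.
Year 6: ⌊$115,349 × 125%/9⌋ = $16,020. Book value $99,329.
Year 7: ⌊$99,329 × 125%/9⌋ = $13,795. Book value $85,534.
Year 8: ⌊$85,534 × 125%/9⌋ = $11,879. Book value $73,655.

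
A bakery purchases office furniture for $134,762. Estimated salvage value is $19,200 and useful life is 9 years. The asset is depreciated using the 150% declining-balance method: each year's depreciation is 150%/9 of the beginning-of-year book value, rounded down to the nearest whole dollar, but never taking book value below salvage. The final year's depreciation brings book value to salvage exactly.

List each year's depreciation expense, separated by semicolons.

Depreciable base = $134,762 − $19,200 = $115,562.
Year 1: ⌊$134,762 × 150%/9⌋ = $22,460. Book value $112,302.
Year 2: ⌊$112,302 × 150%/9⌋ = $18,717. Book value $93,585.
Year 3: ⌊$93,585 × 150%/9⌋ = $15,597. Book value $77,988.
Year 4: ⌊$77,988 × 150%/9⌋ = $12,998. Book value $64,990.
Year 5: ⌊$64,990 × 150%/9⌋ = $10,831. Book value $54,159.
Year 6: ⌊$54,159 × 150%/9⌋ = $9,026. Book value $45,133.
Year 7: ⌊$45,133 × 150%/9⌋ = $7,522. Book value $37,611.
Year 8: ⌊$37,611 × 150%/9⌋ = $6,268. Book value $31,343.
Year 9 (final): $31,343 − $19,200 = $12,143. Book value $19,200.

$22,460; $18,717; $15,597; $12,998; $10,831; $9,026; $7,522; $6,268; $12,143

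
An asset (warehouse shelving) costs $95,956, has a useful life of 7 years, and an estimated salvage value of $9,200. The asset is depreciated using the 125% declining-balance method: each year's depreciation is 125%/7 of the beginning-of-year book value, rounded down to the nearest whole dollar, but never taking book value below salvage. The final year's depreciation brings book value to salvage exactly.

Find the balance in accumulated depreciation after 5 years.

$60,069

Depreciable base = $95,956 − $9,200 = $86,756.
Year 1: ⌊$95,956 × 125%/7⌋ = $17,135. Book value $78,821.
Year 2: ⌊$78,821 × 125%/7⌋ = $14,075. Book value $64,746.
Year 3: ⌊$64,746 × 125%/7⌋ = $11,561. Book value $53,185.
Year 4: ⌊$53,185 × 125%/7⌋ = $9,497. Book value $43,688.
Year 5: ⌊$43,688 × 125%/7⌋ = $7,801. Book value $35,887.
Accumulated through year 5 = $95,956 − $35,887 = $60,069.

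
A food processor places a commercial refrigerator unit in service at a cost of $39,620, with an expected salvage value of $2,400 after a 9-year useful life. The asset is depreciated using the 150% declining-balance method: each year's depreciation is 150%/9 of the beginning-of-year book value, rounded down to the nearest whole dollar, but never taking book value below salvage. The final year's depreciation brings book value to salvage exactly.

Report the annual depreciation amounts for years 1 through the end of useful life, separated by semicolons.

Depreciable base = $39,620 − $2,400 = $37,220.
Year 1: ⌊$39,620 × 150%/9⌋ = $6,603. Book value $33,017.
Year 2: ⌊$33,017 × 150%/9⌋ = $5,502. Book value $27,515.
Year 3: ⌊$27,515 × 150%/9⌋ = $4,585. Book value $22,930.
Year 4: ⌊$22,930 × 150%/9⌋ = $3,821. Book value $19,109.
Year 5: ⌊$19,109 × 150%/9⌋ = $3,184. Book value $15,925.
Year 6: ⌊$15,925 × 150%/9⌋ = $2,654. Book value $13,271.
Year 7: ⌊$13,271 × 150%/9⌋ = $2,211. Book value $11,060.
Year 8: ⌊$11,060 × 150%/9⌋ = $1,843. Book value $9,217.
Year 9 (final): $9,217 − $2,400 = $6,817. Book value $2,400.

$6,603; $5,502; $4,585; $3,821; $3,184; $2,654; $2,211; $1,843; $6,817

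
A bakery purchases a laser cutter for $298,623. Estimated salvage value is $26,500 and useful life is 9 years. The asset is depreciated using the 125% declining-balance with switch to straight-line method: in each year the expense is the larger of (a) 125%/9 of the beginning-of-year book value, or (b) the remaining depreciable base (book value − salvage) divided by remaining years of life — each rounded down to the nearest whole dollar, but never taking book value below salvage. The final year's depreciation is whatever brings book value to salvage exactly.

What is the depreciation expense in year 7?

$27,363

Depreciable base = $298,623 − $26,500 = $272,123.
Year 1: DB = ⌊$298,623 × 125%/9⌋ = $41,475; SL = ⌊$272,123/9⌋ = $30,235 → take DB $41,475. Book value $257,148.
Year 2: DB = ⌊$257,148 × 125%/9⌋ = $35,715; SL = ⌊$230,648/8⌋ = $28,831 → take DB $35,715. Book value $221,433.
Year 3: DB = ⌊$221,433 × 125%/9⌋ = $30,754; SL = ⌊$194,933/7⌋ = $27,847 → take DB $30,754. Book value $190,679.
Year 4: DB = ⌊$190,679 × 125%/9⌋ = $26,483; SL = ⌊$164,179/6⌋ = $27,363 → take SL $27,363. Book value $163,316.
Year 5: DB = ⌊$163,316 × 125%/9⌋ = $22,682; SL = ⌊$136,816/5⌋ = $27,363 → take SL $27,363. Book value $135,953.
Year 6: DB = ⌊$135,953 × 125%/9⌋ = $18,882; SL = ⌊$109,453/4⌋ = $27,363 → take SL $27,363. Book value $108,590.
Year 7: DB = ⌊$108,590 × 125%/9⌋ = $15,081; SL = ⌊$82,090/3⌋ = $27,363 → take SL $27,363. Book value $81,227.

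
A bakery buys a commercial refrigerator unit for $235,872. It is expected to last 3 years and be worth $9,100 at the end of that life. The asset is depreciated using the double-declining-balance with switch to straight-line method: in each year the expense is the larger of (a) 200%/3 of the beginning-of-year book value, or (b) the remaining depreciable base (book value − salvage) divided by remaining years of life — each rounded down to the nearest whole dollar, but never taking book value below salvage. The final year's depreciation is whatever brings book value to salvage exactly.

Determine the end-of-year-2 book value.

Depreciable base = $235,872 − $9,100 = $226,772.
Year 1: DB = ⌊$235,872 × 200%/3⌋ = $157,248; SL = ⌊$226,772/3⌋ = $75,590 → take DB $157,248. Book value $78,624.
Year 2: DB = ⌊$78,624 × 200%/3⌋ = $52,416; SL = ⌊$69,524/2⌋ = $34,762 → take DB $52,416. Book value $26,208.

$26,208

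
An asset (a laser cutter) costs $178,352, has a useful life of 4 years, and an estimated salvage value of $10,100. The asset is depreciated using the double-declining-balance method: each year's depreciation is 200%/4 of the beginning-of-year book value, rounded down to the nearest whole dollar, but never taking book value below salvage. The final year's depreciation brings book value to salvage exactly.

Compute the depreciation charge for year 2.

$44,588

Depreciable base = $178,352 − $10,100 = $168,252.
Year 1: ⌊$178,352 × 200%/4⌋ = $89,176. Book value $89,176.
Year 2: ⌊$89,176 × 200%/4⌋ = $44,588. Book value $44,588.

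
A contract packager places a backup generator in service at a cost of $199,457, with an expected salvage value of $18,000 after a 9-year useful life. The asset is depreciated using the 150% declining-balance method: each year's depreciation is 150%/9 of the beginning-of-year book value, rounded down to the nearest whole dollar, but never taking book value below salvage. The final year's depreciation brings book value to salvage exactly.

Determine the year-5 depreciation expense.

$16,031

Depreciable base = $199,457 − $18,000 = $181,457.
Year 1: ⌊$199,457 × 150%/9⌋ = $33,242. Book value $166,215.
Year 2: ⌊$166,215 × 150%/9⌋ = $27,702. Book value $138,513.
Year 3: ⌊$138,513 × 150%/9⌋ = $23,085. Book value $115,428.
Year 4: ⌊$115,428 × 150%/9⌋ = $19,238. Book value $96,190.
Year 5: ⌊$96,190 × 150%/9⌋ = $16,031. Book value $80,159.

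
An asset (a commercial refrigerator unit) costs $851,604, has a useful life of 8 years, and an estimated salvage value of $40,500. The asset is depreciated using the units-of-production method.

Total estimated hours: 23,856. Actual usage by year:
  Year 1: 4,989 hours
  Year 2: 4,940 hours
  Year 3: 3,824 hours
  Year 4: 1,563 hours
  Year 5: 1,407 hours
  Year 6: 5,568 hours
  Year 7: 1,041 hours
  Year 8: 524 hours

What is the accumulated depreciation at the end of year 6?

$757,894

Depreciable base = $851,604 − $40,500 = $811,104.
Rate = $811,104 / 23,856 hours = $34 per hour.
Year 1: 4,989 × $34 = $169,626. Book value $681,978.
Year 2: 4,940 × $34 = $167,960. Book value $514,018.
Year 3: 3,824 × $34 = $130,016. Book value $384,002.
Year 4: 1,563 × $34 = $53,142. Book value $330,860.
Year 5: 1,407 × $34 = $47,838. Book value $283,022.
Year 6: 5,568 × $34 = $189,312. Book value $93,710.
Accumulated through year 6 = $851,604 − $93,710 = $757,894.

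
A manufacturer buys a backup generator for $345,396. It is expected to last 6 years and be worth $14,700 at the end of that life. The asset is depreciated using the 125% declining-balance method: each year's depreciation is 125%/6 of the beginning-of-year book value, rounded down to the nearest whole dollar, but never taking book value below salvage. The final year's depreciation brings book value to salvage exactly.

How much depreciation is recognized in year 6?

Depreciable base = $345,396 − $14,700 = $330,696.
Year 1: ⌊$345,396 × 125%/6⌋ = $71,957. Book value $273,439.
Year 2: ⌊$273,439 × 125%/6⌋ = $56,966. Book value $216,473.
Year 3: ⌊$216,473 × 125%/6⌋ = $45,098. Book value $171,375.
Year 4: ⌊$171,375 × 125%/6⌋ = $35,703. Book value $135,672.
Year 5: ⌊$135,672 × 125%/6⌋ = $28,265. Book value $107,407.
Year 6 (final): $107,407 − $14,700 = $92,707. Book value $14,700.

$92,707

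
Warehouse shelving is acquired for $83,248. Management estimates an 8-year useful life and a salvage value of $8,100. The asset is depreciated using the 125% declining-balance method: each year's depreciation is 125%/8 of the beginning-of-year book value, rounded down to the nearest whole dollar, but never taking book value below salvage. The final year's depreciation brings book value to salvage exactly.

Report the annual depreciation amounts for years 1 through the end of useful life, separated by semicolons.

$13,007; $10,975; $9,260; $7,813; $6,592; $5,562; $4,693; $17,246

Depreciable base = $83,248 − $8,100 = $75,148.
Year 1: ⌊$83,248 × 125%/8⌋ = $13,007. Book value $70,241.
Year 2: ⌊$70,241 × 125%/8⌋ = $10,975. Book value $59,266.
Year 3: ⌊$59,266 × 125%/8⌋ = $9,260. Book value $50,006.
Year 4: ⌊$50,006 × 125%/8⌋ = $7,813. Book value $42,193.
Year 5: ⌊$42,193 × 125%/8⌋ = $6,592. Book value $35,601.
Year 6: ⌊$35,601 × 125%/8⌋ = $5,562. Book value $30,039.
Year 7: ⌊$30,039 × 125%/8⌋ = $4,693. Book value $25,346.
Year 8 (final): $25,346 − $8,100 = $17,246. Book value $8,100.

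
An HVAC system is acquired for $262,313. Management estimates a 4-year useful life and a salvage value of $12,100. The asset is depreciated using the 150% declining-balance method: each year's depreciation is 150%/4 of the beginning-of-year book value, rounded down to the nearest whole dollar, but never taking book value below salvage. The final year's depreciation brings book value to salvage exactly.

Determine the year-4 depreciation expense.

$51,942

Depreciable base = $262,313 − $12,100 = $250,213.
Year 1: ⌊$262,313 × 150%/4⌋ = $98,367. Book value $163,946.
Year 2: ⌊$163,946 × 150%/4⌋ = $61,479. Book value $102,467.
Year 3: ⌊$102,467 × 150%/4⌋ = $38,425. Book value $64,042.
Year 4 (final): $64,042 − $12,100 = $51,942. Book value $12,100.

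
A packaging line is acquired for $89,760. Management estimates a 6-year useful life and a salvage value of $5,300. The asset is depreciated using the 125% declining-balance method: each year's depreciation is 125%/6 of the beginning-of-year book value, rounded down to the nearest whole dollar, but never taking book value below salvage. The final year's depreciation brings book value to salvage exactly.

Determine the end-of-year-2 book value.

Depreciable base = $89,760 − $5,300 = $84,460.
Year 1: ⌊$89,760 × 125%/6⌋ = $18,700. Book value $71,060.
Year 2: ⌊$71,060 × 125%/6⌋ = $14,804. Book value $56,256.

$56,256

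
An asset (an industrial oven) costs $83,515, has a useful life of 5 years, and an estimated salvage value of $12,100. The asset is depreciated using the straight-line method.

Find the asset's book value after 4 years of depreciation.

$26,383

Depreciable base = $83,515 − $12,100 = $71,415.
Annual expense = $71,415 / 5 = $14,283.
End of year 1: book value $69,232.
End of year 2: book value $54,949.
End of year 3: book value $40,666.
End of year 4: book value $26,383.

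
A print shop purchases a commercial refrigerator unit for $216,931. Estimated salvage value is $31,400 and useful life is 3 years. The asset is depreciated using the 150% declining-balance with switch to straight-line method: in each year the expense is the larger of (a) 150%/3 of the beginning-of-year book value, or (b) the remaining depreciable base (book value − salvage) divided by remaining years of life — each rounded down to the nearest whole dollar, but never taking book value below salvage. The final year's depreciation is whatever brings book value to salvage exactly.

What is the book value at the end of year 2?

$54,233

Depreciable base = $216,931 − $31,400 = $185,531.
Year 1: DB = ⌊$216,931 × 150%/3⌋ = $108,465; SL = ⌊$185,531/3⌋ = $61,843 → take DB $108,465. Book value $108,466.
Year 2: DB = ⌊$108,466 × 150%/3⌋ = $54,233; SL = ⌊$77,066/2⌋ = $38,533 → take DB $54,233. Book value $54,233.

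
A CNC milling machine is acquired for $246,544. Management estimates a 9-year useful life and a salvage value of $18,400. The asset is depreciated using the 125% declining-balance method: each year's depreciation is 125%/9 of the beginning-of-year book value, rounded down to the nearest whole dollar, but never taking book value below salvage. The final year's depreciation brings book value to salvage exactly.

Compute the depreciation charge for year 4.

$21,864

Depreciable base = $246,544 − $18,400 = $228,144.
Year 1: ⌊$246,544 × 125%/9⌋ = $34,242. Book value $212,302.
Year 2: ⌊$212,302 × 125%/9⌋ = $29,486. Book value $182,816.
Year 3: ⌊$182,816 × 125%/9⌋ = $25,391. Book value $157,425.
Year 4: ⌊$157,425 × 125%/9⌋ = $21,864. Book value $135,561.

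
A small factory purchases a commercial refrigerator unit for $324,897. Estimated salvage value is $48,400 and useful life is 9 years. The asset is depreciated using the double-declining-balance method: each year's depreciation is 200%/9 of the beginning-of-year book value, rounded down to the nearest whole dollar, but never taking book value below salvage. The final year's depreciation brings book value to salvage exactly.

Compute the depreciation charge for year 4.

Depreciable base = $324,897 − $48,400 = $276,497.
Year 1: ⌊$324,897 × 200%/9⌋ = $72,199. Book value $252,698.
Year 2: ⌊$252,698 × 200%/9⌋ = $56,155. Book value $196,543.
Year 3: ⌊$196,543 × 200%/9⌋ = $43,676. Book value $152,867.
Year 4: ⌊$152,867 × 200%/9⌋ = $33,970. Book value $118,897.

$33,970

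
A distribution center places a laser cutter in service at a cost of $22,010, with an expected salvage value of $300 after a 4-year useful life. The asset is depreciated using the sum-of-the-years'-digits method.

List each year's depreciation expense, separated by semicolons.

Depreciable base = $22,010 − $300 = $21,710.
Sum of the years' digits = 4+3+2+1 = 10.
Year 1: $21,710 × 4/10 = $8,684. Book value $13,326.
Year 2: $21,710 × 3/10 = $6,513. Book value $6,813.
Year 3: $21,710 × 2/10 = $4,342. Book value $2,471.
Year 4: $21,710 × 1/10 = $2,171. Book value $300.

$8,684; $6,513; $4,342; $2,171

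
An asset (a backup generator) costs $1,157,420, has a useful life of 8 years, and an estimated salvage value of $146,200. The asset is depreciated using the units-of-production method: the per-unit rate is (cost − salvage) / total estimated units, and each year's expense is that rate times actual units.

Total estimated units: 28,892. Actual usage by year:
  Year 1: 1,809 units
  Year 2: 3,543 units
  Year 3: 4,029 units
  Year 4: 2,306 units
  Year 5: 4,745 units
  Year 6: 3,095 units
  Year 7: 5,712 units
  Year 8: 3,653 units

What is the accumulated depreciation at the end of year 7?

$883,365

Depreciable base = $1,157,420 − $146,200 = $1,011,220.
Rate = $1,011,220 / 28,892 units = $35 per unit.
Year 1: 1,809 × $35 = $63,315. Book value $1,094,105.
Year 2: 3,543 × $35 = $124,005. Book value $970,100.
Year 3: 4,029 × $35 = $141,015. Book value $829,085.
Year 4: 2,306 × $35 = $80,710. Book value $748,375.
Year 5: 4,745 × $35 = $166,075. Book value $582,300.
Year 6: 3,095 × $35 = $108,325. Book value $473,975.
Year 7: 5,712 × $35 = $199,920. Book value $274,055.
Accumulated through year 7 = $1,157,420 − $274,055 = $883,365.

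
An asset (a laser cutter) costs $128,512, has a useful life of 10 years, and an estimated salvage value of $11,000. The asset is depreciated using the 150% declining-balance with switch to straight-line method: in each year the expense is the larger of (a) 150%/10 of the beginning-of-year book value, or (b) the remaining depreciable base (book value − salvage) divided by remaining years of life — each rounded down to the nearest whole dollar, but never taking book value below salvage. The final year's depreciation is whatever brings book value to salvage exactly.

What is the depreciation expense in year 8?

$9,205

Depreciable base = $128,512 − $11,000 = $117,512.
Year 1: DB = ⌊$128,512 × 150%/10⌋ = $19,276; SL = ⌊$117,512/10⌋ = $11,751 → take DB $19,276. Book value $109,236.
Year 2: DB = ⌊$109,236 × 150%/10⌋ = $16,385; SL = ⌊$98,236/9⌋ = $10,915 → take DB $16,385. Book value $92,851.
Year 3: DB = ⌊$92,851 × 150%/10⌋ = $13,927; SL = ⌊$81,851/8⌋ = $10,231 → take DB $13,927. Book value $78,924.
Year 4: DB = ⌊$78,924 × 150%/10⌋ = $11,838; SL = ⌊$67,924/7⌋ = $9,703 → take DB $11,838. Book value $67,086.
Year 5: DB = ⌊$67,086 × 150%/10⌋ = $10,062; SL = ⌊$56,086/6⌋ = $9,347 → take DB $10,062. Book value $57,024.
Year 6: DB = ⌊$57,024 × 150%/10⌋ = $8,553; SL = ⌊$46,024/5⌋ = $9,204 → take SL $9,204. Book value $47,820.
Year 7: DB = ⌊$47,820 × 150%/10⌋ = $7,173; SL = ⌊$36,820/4⌋ = $9,205 → take SL $9,205. Book value $38,615.
Year 8: DB = ⌊$38,615 × 150%/10⌋ = $5,792; SL = ⌊$27,615/3⌋ = $9,205 → take SL $9,205. Book value $29,410.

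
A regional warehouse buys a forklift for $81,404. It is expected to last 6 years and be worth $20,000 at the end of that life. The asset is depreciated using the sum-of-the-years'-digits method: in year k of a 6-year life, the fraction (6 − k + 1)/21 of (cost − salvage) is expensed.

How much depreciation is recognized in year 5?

Depreciable base = $81,404 − $20,000 = $61,404.
Sum of the years' digits = 6+5+4+3+2+1 = 21.
Year 1: $61,404 × 6/21 = $17,544. Book value $63,860.
Year 2: $61,404 × 5/21 = $14,620. Book value $49,240.
Year 3: $61,404 × 4/21 = $11,696. Book value $37,544.
Year 4: $61,404 × 3/21 = $8,772. Book value $28,772.
Year 5: $61,404 × 2/21 = $5,848. Book value $22,924.

$5,848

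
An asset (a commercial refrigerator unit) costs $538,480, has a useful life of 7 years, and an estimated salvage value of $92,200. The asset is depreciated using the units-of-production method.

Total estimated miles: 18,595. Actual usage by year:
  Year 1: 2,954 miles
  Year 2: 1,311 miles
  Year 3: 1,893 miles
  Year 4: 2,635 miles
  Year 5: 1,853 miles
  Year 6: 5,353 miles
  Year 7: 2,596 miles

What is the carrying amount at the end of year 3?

$390,688

Depreciable base = $538,480 − $92,200 = $446,280.
Rate = $446,280 / 18,595 miles = $24 per mile.
Year 1: 2,954 × $24 = $70,896. Book value $467,584.
Year 2: 1,311 × $24 = $31,464. Book value $436,120.
Year 3: 1,893 × $24 = $45,432. Book value $390,688.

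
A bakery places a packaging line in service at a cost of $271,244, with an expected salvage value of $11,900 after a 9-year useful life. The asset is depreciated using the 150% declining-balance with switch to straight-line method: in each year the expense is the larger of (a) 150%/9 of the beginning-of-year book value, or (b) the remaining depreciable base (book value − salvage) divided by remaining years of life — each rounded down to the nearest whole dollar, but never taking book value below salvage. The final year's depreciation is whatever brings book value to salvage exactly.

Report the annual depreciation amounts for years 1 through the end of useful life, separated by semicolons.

$45,207; $37,672; $31,394; $26,161; $23,782; $23,782; $23,782; $23,782; $23,782

Depreciable base = $271,244 − $11,900 = $259,344.
Year 1: DB = ⌊$271,244 × 150%/9⌋ = $45,207; SL = ⌊$259,344/9⌋ = $28,816 → take DB $45,207. Book value $226,037.
Year 2: DB = ⌊$226,037 × 150%/9⌋ = $37,672; SL = ⌊$214,137/8⌋ = $26,767 → take DB $37,672. Book value $188,365.
Year 3: DB = ⌊$188,365 × 150%/9⌋ = $31,394; SL = ⌊$176,465/7⌋ = $25,209 → take DB $31,394. Book value $156,971.
Year 4: DB = ⌊$156,971 × 150%/9⌋ = $26,161; SL = ⌊$145,071/6⌋ = $24,178 → take DB $26,161. Book value $130,810.
Year 5: DB = ⌊$130,810 × 150%/9⌋ = $21,801; SL = ⌊$118,910/5⌋ = $23,782 → take SL $23,782. Book value $107,028.
Year 6: DB = ⌊$107,028 × 150%/9⌋ = $17,838; SL = ⌊$95,128/4⌋ = $23,782 → take SL $23,782. Book value $83,246.
Year 7: DB = ⌊$83,246 × 150%/9⌋ = $13,874; SL = ⌊$71,346/3⌋ = $23,782 → take SL $23,782. Book value $59,464.
Year 8: DB = ⌊$59,464 × 150%/9⌋ = $9,910; SL = ⌊$47,564/2⌋ = $23,782 → take SL $23,782. Book value $35,682.
Year 9 (final): $35,682 − $11,900 = $23,782. Book value $11,900.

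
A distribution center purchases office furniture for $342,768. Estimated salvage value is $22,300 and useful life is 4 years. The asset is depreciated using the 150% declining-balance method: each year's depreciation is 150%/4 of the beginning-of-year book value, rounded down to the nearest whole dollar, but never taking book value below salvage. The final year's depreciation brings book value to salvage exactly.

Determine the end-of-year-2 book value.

$133,894

Depreciable base = $342,768 − $22,300 = $320,468.
Year 1: ⌊$342,768 × 150%/4⌋ = $128,538. Book value $214,230.
Year 2: ⌊$214,230 × 150%/4⌋ = $80,336. Book value $133,894.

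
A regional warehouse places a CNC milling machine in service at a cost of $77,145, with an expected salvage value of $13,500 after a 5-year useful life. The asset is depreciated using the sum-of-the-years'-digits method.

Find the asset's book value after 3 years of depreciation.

$26,229

Depreciable base = $77,145 − $13,500 = $63,645.
Sum of the years' digits = 5+4+3+2+1 = 15.
Year 1: $63,645 × 5/15 = $21,215. Book value $55,930.
Year 2: $63,645 × 4/15 = $16,972. Book value $38,958.
Year 3: $63,645 × 3/15 = $12,729. Book value $26,229.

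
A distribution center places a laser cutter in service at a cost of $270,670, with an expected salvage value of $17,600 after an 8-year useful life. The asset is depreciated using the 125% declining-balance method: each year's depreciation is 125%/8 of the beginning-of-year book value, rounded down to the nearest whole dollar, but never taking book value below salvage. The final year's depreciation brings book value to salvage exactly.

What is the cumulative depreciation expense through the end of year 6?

Depreciable base = $270,670 − $17,600 = $253,070.
Year 1: ⌊$270,670 × 125%/8⌋ = $42,292. Book value $228,378.
Year 2: ⌊$228,378 × 125%/8⌋ = $35,684. Book value $192,694.
Year 3: ⌊$192,694 × 125%/8⌋ = $30,108. Book value $162,586.
Year 4: ⌊$162,586 × 125%/8⌋ = $25,404. Book value $137,182.
Year 5: ⌊$137,182 × 125%/8⌋ = $21,434. Book value $115,748.
Year 6: ⌊$115,748 × 125%/8⌋ = $18,085. Book value $97,663.
Accumulated through year 6 = $270,670 − $97,663 = $173,007.

$173,007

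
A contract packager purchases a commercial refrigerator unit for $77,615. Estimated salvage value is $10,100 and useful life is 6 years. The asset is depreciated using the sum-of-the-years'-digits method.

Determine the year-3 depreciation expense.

$12,860

Depreciable base = $77,615 − $10,100 = $67,515.
Sum of the years' digits = 6+5+4+3+2+1 = 21.
Year 1: $67,515 × 6/21 = $19,290. Book value $58,325.
Year 2: $67,515 × 5/21 = $16,075. Book value $42,250.
Year 3: $67,515 × 4/21 = $12,860. Book value $29,390.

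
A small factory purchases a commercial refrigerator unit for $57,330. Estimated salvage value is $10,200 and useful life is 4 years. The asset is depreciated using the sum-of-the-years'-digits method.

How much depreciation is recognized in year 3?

$9,426

Depreciable base = $57,330 − $10,200 = $47,130.
Sum of the years' digits = 4+3+2+1 = 10.
Year 1: $47,130 × 4/10 = $18,852. Book value $38,478.
Year 2: $47,130 × 3/10 = $14,139. Book value $24,339.
Year 3: $47,130 × 2/10 = $9,426. Book value $14,913.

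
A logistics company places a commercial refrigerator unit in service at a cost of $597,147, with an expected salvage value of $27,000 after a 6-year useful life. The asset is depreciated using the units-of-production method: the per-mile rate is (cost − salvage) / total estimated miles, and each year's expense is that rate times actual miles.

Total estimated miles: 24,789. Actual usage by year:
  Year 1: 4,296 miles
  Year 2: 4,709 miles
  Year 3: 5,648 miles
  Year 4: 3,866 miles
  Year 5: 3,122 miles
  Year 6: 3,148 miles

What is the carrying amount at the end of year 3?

$260,128

Depreciable base = $597,147 − $27,000 = $570,147.
Rate = $570,147 / 24,789 miles = $23 per mile.
Year 1: 4,296 × $23 = $98,808. Book value $498,339.
Year 2: 4,709 × $23 = $108,307. Book value $390,032.
Year 3: 5,648 × $23 = $129,904. Book value $260,128.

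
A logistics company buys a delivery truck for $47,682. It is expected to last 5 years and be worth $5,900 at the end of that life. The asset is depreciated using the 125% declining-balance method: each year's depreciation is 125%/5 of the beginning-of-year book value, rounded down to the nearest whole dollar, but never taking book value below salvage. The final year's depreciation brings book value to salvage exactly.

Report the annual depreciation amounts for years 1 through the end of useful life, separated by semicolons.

$11,920; $8,940; $6,705; $5,029; $9,188

Depreciable base = $47,682 − $5,900 = $41,782.
Year 1: ⌊$47,682 × 125%/5⌋ = $11,920. Book value $35,762.
Year 2: ⌊$35,762 × 125%/5⌋ = $8,940. Book value $26,822.
Year 3: ⌊$26,822 × 125%/5⌋ = $6,705. Book value $20,117.
Year 4: ⌊$20,117 × 125%/5⌋ = $5,029. Book value $15,088.
Year 5 (final): $15,088 − $5,900 = $9,188. Book value $5,900.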